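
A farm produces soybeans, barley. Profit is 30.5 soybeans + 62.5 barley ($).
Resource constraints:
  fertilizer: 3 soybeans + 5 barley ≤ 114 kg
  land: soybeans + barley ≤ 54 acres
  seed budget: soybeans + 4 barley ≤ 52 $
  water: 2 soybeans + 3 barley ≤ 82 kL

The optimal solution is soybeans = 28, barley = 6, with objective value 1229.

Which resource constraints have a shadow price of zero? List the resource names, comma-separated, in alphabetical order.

land, water

fertilizer: 114/114 (binding)
land: 34/54 (slack 20)
seed budget: 52/52 (binding)
water: 74/82 (slack 8)
By complementary slackness, a constraint with positive slack has shadow price 0 → land, water.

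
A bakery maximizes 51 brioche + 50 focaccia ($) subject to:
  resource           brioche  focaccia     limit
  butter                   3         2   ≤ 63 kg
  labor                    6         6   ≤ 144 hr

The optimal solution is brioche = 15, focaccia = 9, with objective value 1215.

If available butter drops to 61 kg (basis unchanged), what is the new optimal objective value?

At the optimum: butter uses 63 of 63 (binding); labor uses 144 of 144 (binding).
Dual feasibility on the basic columns requires 3·y_butter + 6·y_labor = 51, 2·y_butter + 6·y_labor = 50.
→ y_butter = 1 and y_labor = 8.
Δz = y_butter·Δb = 1 × (-2) = -2, so new z* = 1215 − 2 = 1213.

1213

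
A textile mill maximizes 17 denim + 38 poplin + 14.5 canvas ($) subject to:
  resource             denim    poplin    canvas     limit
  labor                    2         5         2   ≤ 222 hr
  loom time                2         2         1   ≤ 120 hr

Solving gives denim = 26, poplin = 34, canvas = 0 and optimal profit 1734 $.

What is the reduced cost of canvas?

At the optimum: labor uses 222 of 222 (binding); loom time uses 120 of 120 (binding).
The binding rows give the dual system: 2·y_labor + 2·y_loom time = 17 and 5·y_labor + 2·y_loom time = 38.
Solving: y_labor = 7, y_loom time = 1.5.
Reduced cost of canvas: c₃ − yᵀa₃ = 14.5 − (7·2 + 1.5·1) = 14.5 − 15.5 = -1.

-1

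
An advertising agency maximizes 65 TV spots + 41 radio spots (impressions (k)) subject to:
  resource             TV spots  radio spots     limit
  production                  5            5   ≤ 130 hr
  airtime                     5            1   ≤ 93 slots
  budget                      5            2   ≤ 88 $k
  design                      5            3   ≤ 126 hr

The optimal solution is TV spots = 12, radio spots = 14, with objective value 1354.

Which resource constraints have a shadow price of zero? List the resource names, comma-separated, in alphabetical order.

airtime, design

production: 130/130 (binding)
airtime: 74/93 (slack 19)
budget: 88/88 (binding)
design: 102/126 (slack 24)
By complementary slackness, a constraint with positive slack has shadow price 0 → airtime, design.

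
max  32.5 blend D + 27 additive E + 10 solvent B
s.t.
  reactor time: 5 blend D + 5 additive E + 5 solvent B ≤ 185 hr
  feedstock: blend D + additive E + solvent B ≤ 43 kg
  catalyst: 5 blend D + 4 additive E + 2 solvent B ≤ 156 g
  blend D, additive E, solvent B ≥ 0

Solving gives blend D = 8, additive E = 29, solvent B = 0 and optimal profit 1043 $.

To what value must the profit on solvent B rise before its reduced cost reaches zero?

Check each constraint at x*: reactor time 185/185 (tight); feedstock 37/43 (slack 6); catalyst 156/156 (tight).
Since feedstock is not tight, its dual is 0.
The binding rows give the dual system: 5·y_reactor time + 5·y_catalyst = 32.5 and 5·y_reactor time + 4·y_catalyst = 27.
→ y_reactor time = 1 and y_catalyst = 5.5.
solvent B enters the basis when its profit ≥ yᵀa₃ = 1·5 + 5.5·2 = 16.

16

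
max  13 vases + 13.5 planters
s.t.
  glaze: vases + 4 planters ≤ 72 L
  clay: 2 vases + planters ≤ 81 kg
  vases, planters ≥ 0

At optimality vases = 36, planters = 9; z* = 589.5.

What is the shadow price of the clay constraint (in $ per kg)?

5.5

Check each constraint at x*: glaze 72/72 (tight); clay 81/81 (tight).
The binding rows give the dual system: 1·y_glaze + 2·y_clay = 13 and 4·y_glaze + 1·y_clay = 13.5.
Solving: y_glaze = 2, y_clay = 5.5.
Shadow price of clay = 5.5.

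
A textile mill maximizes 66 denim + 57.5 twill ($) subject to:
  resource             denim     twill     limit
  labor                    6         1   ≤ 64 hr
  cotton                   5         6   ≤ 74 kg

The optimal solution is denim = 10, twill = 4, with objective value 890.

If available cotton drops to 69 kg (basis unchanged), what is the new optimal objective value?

Check each constraint at x*: labor 64/64 (tight); cotton 74/74 (tight).
The binding rows give the dual system: 6·y_labor + 5·y_cotton = 66 and 1·y_labor + 6·y_cotton = 57.5.
Solving: y_labor = 3.5, y_cotton = 9.
Δz = y_cotton·Δb = 9 × (-5) = -45, so new z* = 890 − 45 = 845.

845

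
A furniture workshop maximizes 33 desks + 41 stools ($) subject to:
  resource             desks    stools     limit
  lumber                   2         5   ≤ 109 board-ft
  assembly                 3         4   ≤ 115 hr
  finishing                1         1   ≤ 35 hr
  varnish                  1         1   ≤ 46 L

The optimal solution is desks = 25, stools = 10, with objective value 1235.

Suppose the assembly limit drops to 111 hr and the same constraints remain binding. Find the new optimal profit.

1203

At the optimum: lumber uses 100 of 109 (slack = 9); assembly uses 115 of 115 (binding); finishing uses 35 of 35 (binding); varnish uses 35 of 46 (slack = 11).
Since lumber, varnish are not tight, their duals are 0.
The binding rows give the dual system: 3·y_assembly + 1·y_finishing = 33 and 4·y_assembly + 1·y_finishing = 41.
Solving: y_assembly = 8, y_finishing = 9.
Δz = y_assembly·Δb = 8 × (-4) = -32, so new z* = 1235 − 32 = 1203.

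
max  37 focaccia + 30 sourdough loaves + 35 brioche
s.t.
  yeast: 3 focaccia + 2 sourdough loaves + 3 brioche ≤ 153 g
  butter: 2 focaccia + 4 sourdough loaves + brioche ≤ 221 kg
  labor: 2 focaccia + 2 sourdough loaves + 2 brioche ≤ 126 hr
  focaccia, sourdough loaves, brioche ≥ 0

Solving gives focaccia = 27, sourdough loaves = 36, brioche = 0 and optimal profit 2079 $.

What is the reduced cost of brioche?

Check each constraint at x*: yeast 153/153 (tight); butter 198/221 (slack 23); labor 126/126 (tight).
Slack constraints have shadow price 0 (complementary slackness).
From A_Bᵀ y = c: 3·y_yeast + 2·y_labor = 37; 2·y_yeast + 2·y_labor = 30.
This yields shadow prices y_yeast = 7, y_labor = 8.
Reduced cost of brioche: c₃ − yᵀa₃ = 35 − (7·3 + 8·2) = 35 − 37 = -2.

-2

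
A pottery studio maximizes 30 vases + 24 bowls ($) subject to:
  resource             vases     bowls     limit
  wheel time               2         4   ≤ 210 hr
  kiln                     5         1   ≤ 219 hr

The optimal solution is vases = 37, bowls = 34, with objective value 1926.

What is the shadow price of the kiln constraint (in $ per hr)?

4

Check each constraint at x*: wheel time 210/210 (tight); kiln 219/219 (tight).
The binding rows give the dual system: 2·y_wheel time + 5·y_kiln = 30 and 4·y_wheel time + 1·y_kiln = 24.
This yields shadow prices y_wheel time = 5, y_kiln = 4.
Shadow price of kiln = 4.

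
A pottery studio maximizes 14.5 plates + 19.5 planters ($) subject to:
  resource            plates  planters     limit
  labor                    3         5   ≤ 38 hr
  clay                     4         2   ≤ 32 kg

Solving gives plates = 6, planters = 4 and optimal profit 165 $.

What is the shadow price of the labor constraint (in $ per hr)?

Both labor and clay are binding at x*.
From A_Bᵀ y = c: 3·y_labor + 4·y_clay = 14.5; 5·y_labor + 2·y_clay = 19.5.
Solving: y_labor = 3.5, y_clay = 1.
Shadow price of labor = 3.5.

3.5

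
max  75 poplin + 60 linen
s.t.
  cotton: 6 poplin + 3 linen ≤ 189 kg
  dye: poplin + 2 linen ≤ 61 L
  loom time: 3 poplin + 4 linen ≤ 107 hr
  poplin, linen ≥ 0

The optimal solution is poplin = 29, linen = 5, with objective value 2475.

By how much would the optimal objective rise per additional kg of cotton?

8

Check each constraint at x*: cotton 189/189 (tight); dye 39/61 (slack 22); loom time 107/107 (tight).
Since dye is not tight, its dual is 0.
The binding rows give the dual system: 6·y_cotton + 3·y_loom time = 75 and 3·y_cotton + 4·y_loom time = 60.
This yields shadow prices y_cotton = 8, y_loom time = 9.
Shadow price of cotton = 8.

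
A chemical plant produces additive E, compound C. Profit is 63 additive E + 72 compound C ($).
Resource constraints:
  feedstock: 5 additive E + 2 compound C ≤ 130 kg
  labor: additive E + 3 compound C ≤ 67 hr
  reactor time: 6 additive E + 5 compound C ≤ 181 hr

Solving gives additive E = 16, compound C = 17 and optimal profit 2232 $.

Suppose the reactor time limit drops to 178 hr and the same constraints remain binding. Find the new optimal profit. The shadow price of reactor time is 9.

2205

Δb = -3, so new z* = 2232 + (9)·(-3) = 2232 − 27 = 2205.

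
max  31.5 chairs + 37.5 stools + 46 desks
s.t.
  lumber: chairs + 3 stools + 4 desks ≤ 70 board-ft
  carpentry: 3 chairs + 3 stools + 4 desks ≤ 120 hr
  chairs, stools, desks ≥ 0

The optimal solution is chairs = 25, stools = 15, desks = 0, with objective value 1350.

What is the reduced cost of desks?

At the optimum: lumber uses 70 of 70 (binding); carpentry uses 120 of 120 (binding).
From A_Bᵀ y = c: 1·y_lumber + 3·y_carpentry = 31.5; 3·y_lumber + 3·y_carpentry = 37.5.
Solving: y_lumber = 3, y_carpentry = 9.5.
Reduced cost of desks: c₃ − yᵀa₃ = 46 − (3·4 + 9.5·4) = 46 − 50 = -4.

-4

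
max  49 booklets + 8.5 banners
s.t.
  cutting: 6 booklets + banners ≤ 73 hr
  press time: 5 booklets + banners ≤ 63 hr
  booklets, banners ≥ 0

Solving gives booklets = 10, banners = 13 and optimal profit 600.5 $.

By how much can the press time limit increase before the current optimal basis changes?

10

Binding constraints: cutting, press time. The basis is B = [[6,1],[5,1]] with det 1.
Per unit increase in press time, x* moves by d = (-1, 6).
The basis stays optimal until booklets reaches 0; allowable increase = 10 hr.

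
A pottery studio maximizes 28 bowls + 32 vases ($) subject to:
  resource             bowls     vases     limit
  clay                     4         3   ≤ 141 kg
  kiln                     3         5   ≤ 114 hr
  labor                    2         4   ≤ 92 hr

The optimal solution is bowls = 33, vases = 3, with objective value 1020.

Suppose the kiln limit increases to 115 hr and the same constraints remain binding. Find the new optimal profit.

Check each constraint at x*: clay 141/141 (tight); kiln 114/114 (tight); labor 78/92 (slack 14).
Since labor is not tight, its dual is 0.
The binding rows give the dual system: 4·y_clay + 3·y_kiln = 28 and 3·y_clay + 5·y_kiln = 32.
→ y_clay = 4 and y_kiln = 4.
Δz = y_kiln·Δb = 4 × (1) = 4, so new z* = 1020 + 4 = 1024.

1024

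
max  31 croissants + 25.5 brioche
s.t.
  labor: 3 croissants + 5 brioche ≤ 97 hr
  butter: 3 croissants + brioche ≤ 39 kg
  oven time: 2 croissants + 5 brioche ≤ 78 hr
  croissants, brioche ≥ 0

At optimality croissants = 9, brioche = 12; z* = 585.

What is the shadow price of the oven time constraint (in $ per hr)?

3.5

At the optimum: labor uses 87 of 97 (slack = 10); butter uses 39 of 39 (binding); oven time uses 78 of 78 (binding).
Since labor is not tight, its dual is 0.
From A_Bᵀ y = c: 3·y_butter + 2·y_oven time = 31; 1·y_butter + 5·y_oven time = 25.5.
Solving: y_butter = 8, y_oven time = 3.5.
Shadow price of oven time = 3.5.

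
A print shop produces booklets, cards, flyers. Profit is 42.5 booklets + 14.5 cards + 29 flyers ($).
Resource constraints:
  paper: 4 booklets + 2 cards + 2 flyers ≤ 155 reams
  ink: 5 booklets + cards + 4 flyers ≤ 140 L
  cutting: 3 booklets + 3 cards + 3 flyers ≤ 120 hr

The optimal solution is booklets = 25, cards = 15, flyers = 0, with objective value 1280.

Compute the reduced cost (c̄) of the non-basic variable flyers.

Check each constraint at x*: paper 130/155 (slack 25); ink 140/140 (tight); cutting 120/120 (tight).
Since paper is not tight, its dual is 0.
Dual feasibility on the basic columns requires 5·y_ink + 3·y_cutting = 42.5, 1·y_ink + 3·y_cutting = 14.5.
→ y_ink = 7 and y_cutting = 2.5.
Reduced cost of flyers: c₃ − yᵀa₃ = 29 − (7·4 + 2.5·3) = 29 − 35.5 = -6.5.

-6.5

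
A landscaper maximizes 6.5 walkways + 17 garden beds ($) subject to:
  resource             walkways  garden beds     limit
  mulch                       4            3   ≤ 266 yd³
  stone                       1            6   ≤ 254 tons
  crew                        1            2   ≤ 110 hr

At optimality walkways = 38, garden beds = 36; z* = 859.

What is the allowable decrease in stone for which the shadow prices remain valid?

Binding constraints: stone, crew. The basis is B = [[1,6],[1,2]] with det -4.
Per unit decrease in stone, x* moves by d = (0.5, -0.25).
The basis stays optimal until mulch becomes binding; allowable decrease = 4.8 tons.

4.8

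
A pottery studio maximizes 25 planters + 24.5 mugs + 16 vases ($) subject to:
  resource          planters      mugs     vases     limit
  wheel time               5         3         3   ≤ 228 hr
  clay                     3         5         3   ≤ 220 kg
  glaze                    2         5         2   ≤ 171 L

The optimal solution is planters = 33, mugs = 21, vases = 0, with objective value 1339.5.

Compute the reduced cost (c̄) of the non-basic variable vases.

Binding: wheel time and glaze. Non-binding: clay (16 unused).
Since clay is not tight, its dual is 0.
The binding rows give the dual system: 5·y_wheel time + 2·y_glaze = 25 and 3·y_wheel time + 5·y_glaze = 24.5.
→ y_wheel time = 4 and y_glaze = 2.5.
Reduced cost of vases: c₃ − yᵀa₃ = 16 − (4·3 + 2.5·2) = 16 − 17 = -1.

-1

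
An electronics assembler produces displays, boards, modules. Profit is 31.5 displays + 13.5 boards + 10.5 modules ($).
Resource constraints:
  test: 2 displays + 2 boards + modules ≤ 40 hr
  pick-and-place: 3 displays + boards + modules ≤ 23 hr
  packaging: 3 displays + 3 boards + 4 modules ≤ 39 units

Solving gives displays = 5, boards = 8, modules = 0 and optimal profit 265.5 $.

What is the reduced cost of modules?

-4.5

At the optimum: test uses 26 of 40 (slack = 14); pick-and-place uses 23 of 23 (binding); packaging uses 39 of 39 (binding).
By complementary slackness, y = 0 for the non-binding constraint.
The binding rows give the dual system: 3·y_pick-and-place + 3·y_packaging = 31.5 and 1·y_pick-and-place + 3·y_packaging = 13.5.
→ y_pick-and-place = 9 and y_packaging = 1.5.
Reduced cost of modules: c₃ − yᵀa₃ = 10.5 − (9·1 + 1.5·4) = 10.5 − 15 = -4.5.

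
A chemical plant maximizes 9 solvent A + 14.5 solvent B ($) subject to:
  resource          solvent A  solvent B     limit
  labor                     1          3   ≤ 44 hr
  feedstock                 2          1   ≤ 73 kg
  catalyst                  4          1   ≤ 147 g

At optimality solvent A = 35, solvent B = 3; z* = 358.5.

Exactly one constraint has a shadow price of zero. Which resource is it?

catalyst

labor: 44/44 (binding)
feedstock: 73/73 (binding)
catalyst: 143/147 (slack 4)
By complementary slackness, a constraint with positive slack has shadow price 0 → catalyst.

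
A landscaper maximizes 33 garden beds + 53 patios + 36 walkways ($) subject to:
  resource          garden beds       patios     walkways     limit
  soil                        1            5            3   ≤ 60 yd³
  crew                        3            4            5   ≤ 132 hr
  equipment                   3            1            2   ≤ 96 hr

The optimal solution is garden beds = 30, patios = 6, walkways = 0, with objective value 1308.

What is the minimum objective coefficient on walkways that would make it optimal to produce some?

Binding: soil and equipment. Non-binding: crew (18 unused).
By complementary slackness, y = 0 for the non-binding constraint.
Dual feasibility on the basic columns requires 1·y_soil + 3·y_equipment = 33, 5·y_soil + 1·y_equipment = 53.
Solving: y_soil = 9, y_equipment = 8.
walkways enters the basis when its profit ≥ yᵀa₃ = 9·3 + 8·2 = 43.

43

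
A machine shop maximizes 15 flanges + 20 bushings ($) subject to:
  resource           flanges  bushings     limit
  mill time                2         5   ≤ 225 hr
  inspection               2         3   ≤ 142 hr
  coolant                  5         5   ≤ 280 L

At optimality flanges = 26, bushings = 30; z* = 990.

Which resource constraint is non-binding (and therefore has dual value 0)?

mill time: 202/225 (slack 23)
inspection: 142/142 (binding)
coolant: 280/280 (binding)
By complementary slackness, a constraint with positive slack has shadow price 0 → mill time.

mill time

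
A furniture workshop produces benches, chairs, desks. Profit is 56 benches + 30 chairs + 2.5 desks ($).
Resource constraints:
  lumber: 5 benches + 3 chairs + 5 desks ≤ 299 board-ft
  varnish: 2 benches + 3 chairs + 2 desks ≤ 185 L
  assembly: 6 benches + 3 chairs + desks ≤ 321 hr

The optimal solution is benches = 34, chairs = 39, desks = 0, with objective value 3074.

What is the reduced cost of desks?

-8.5

Binding: varnish and assembly. Non-binding: lumber (12 unused).
Since lumber is not tight, its dual is 0.
The binding rows give the dual system: 2·y_varnish + 6·y_assembly = 56 and 3·y_varnish + 3·y_assembly = 30.
Solving: y_varnish = 1, y_assembly = 9.
Reduced cost of desks: c₃ − yᵀa₃ = 2.5 − (1·2 + 9·1) = 2.5 − 11 = -8.5.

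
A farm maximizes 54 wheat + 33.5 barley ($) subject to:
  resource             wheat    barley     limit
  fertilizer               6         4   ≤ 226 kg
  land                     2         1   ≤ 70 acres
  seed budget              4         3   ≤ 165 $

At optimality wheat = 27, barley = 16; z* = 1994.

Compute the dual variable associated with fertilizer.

Check each constraint at x*: fertilizer 226/226 (tight); land 70/70 (tight); seed budget 156/165 (slack 9).
Slack constraints have shadow price 0 (complementary slackness).
The binding rows give the dual system: 6·y_fertilizer + 2·y_land = 54 and 4·y_fertilizer + 1·y_land = 33.5.
Solving: y_fertilizer = 6.5, y_land = 7.5.
Shadow price of fertilizer = 6.5.

6.5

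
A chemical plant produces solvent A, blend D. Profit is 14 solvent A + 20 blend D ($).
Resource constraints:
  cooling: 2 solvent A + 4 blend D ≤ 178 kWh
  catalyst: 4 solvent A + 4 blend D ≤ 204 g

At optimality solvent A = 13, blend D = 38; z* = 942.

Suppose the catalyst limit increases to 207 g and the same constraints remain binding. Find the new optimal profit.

948

At the optimum: cooling uses 178 of 178 (binding); catalyst uses 204 of 204 (binding).
The binding rows give the dual system: 2·y_cooling + 4·y_catalyst = 14 and 4·y_cooling + 4·y_catalyst = 20.
Solving: y_cooling = 3, y_catalyst = 2.
Δz = y_catalyst·Δb = 2 × (3) = 6, so new z* = 942 + 6 = 948.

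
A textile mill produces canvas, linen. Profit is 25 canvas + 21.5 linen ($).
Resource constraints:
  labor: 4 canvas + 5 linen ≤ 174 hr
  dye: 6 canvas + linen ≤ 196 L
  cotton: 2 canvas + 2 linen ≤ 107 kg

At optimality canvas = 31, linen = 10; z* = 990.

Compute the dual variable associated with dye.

Binding: labor and dye. Non-binding: cotton (25 unused).
Since cotton is not tight, its dual is 0.
From A_Bᵀ y = c: 4·y_labor + 6·y_dye = 25; 5·y_labor + 1·y_dye = 21.5.
→ y_labor = 4 and y_dye = 1.5.
Shadow price of dye = 1.5.

1.5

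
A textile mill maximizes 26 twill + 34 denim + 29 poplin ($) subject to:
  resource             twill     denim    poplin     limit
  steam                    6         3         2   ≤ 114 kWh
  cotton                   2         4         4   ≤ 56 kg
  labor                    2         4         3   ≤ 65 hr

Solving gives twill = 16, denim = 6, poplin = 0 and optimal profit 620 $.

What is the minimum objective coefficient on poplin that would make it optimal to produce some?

Binding: steam and cotton. Non-binding: labor (9 unused).
Since labor is not tight, its dual is 0.
From A_Bᵀ y = c: 6·y_steam + 2·y_cotton = 26; 3·y_steam + 4·y_cotton = 34.
→ y_steam = 2 and y_cotton = 7.
poplin enters the basis when its profit ≥ yᵀa₃ = 2·2 + 7·4 = 32.

32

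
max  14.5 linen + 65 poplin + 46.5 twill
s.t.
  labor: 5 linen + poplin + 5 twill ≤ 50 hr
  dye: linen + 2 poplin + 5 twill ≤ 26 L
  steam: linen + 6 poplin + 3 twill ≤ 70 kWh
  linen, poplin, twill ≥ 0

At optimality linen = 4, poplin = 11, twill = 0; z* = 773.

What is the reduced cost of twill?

-8

At the optimum: labor uses 31 of 50 (slack = 19); dye uses 26 of 26 (binding); steam uses 70 of 70 (binding).
By complementary slackness, y = 0 for the non-binding constraint.
From A_Bᵀ y = c: 1·y_dye + 1·y_steam = 14.5; 2·y_dye + 6·y_steam = 65.
Solving: y_dye = 5.5, y_steam = 9.
Reduced cost of twill: c₃ − yᵀa₃ = 46.5 − (5.5·5 + 9·3) = 46.5 − 54.5 = -8.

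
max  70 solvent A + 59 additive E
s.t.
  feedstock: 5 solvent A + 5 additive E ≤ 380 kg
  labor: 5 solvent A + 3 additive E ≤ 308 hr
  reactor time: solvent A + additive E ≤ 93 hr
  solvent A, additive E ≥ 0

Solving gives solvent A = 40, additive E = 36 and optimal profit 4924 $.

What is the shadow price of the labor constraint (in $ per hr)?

5.5

At the optimum: feedstock uses 380 of 380 (binding); labor uses 308 of 308 (binding); reactor time uses 76 of 93 (slack = 17).
Slack constraints have shadow price 0 (complementary slackness).
From A_Bᵀ y = c: 5·y_feedstock + 5·y_labor = 70; 5·y_feedstock + 3·y_labor = 59.
Solving: y_feedstock = 8.5, y_labor = 5.5.
Shadow price of labor = 5.5.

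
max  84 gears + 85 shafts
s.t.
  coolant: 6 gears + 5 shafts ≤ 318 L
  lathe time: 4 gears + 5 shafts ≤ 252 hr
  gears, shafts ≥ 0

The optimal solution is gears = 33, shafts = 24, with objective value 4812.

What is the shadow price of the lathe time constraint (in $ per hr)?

9

At the optimum: coolant uses 318 of 318 (binding); lathe time uses 252 of 252 (binding).
The binding rows give the dual system: 6·y_coolant + 4·y_lathe time = 84 and 5·y_coolant + 5·y_lathe time = 85.
Solving: y_coolant = 8, y_lathe time = 9.
Shadow price of lathe time = 9.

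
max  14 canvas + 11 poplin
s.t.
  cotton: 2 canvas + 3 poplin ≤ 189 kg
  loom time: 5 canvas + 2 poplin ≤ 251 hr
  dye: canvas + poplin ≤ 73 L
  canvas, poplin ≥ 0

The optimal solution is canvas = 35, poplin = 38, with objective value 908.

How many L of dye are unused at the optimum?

0

dye used = 1·35 + 1·38 = 73; slack = 73 − 73 = 0.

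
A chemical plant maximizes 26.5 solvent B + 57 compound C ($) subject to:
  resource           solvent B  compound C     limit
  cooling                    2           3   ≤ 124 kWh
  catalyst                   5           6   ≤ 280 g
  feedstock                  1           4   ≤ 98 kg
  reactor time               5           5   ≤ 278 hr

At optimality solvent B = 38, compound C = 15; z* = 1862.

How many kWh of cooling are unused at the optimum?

3

cooling used = 2·38 + 3·15 = 121; slack = 124 − 121 = 3.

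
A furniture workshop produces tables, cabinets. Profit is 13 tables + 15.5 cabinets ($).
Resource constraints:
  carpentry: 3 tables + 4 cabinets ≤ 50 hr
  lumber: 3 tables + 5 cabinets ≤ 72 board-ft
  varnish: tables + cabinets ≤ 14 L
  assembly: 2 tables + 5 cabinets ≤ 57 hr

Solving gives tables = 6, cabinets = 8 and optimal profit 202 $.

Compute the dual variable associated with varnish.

At the optimum: carpentry uses 50 of 50 (binding); lumber uses 58 of 72 (slack = 14); varnish uses 14 of 14 (binding); assembly uses 52 of 57 (slack = 5).
By complementary slackness, y = 0 for the non-binding constraints.
The binding rows give the dual system: 3·y_carpentry + 1·y_varnish = 13 and 4·y_carpentry + 1·y_varnish = 15.5.
This yields shadow prices y_carpentry = 2.5, y_varnish = 5.5.
Shadow price of varnish = 5.5.

5.5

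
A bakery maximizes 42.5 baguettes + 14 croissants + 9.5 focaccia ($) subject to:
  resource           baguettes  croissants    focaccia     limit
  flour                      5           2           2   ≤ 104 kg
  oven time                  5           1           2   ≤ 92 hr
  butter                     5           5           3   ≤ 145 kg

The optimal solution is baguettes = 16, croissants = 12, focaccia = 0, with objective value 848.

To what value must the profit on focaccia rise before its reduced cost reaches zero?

Binding: flour and oven time. Non-binding: butter (5 unused).
Since butter is not tight, its dual is 0.
From A_Bᵀ y = c: 5·y_flour + 5·y_oven time = 42.5; 2·y_flour + 1·y_oven time = 14.
Solving: y_flour = 5.5, y_oven time = 3.
focaccia enters the basis when its profit ≥ yᵀa₃ = 5.5·2 + 3·2 = 17.

17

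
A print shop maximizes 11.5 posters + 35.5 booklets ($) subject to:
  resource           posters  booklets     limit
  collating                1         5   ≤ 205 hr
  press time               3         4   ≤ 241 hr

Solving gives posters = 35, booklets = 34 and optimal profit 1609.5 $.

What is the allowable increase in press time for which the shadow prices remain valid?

Binding constraints: collating, press time. The basis is B = [[1,5],[3,4]] with det -11.
Per unit increase in press time, x* moves by d = (0.4545, -0.0909).
The basis stays optimal until booklets reaches 0; allowable increase = 374 hr.

374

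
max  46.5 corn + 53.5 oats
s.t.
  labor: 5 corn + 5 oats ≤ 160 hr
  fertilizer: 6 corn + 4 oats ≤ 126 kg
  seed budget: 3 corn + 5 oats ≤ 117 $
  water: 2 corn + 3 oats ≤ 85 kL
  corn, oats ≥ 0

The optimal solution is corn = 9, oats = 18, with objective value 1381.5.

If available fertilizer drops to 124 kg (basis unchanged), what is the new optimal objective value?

1373.5

Check each constraint at x*: labor 135/160 (slack 25); fertilizer 126/126 (tight); seed budget 117/117 (tight); water 72/85 (slack 13).
Slack constraints have shadow price 0 (complementary slackness).
Dual feasibility on the basic columns requires 6·y_fertilizer + 3·y_seed budget = 46.5, 4·y_fertilizer + 5·y_seed budget = 53.5.
→ y_fertilizer = 4 and y_seed budget = 7.5.
Δz = y_fertilizer·Δb = 4 × (-2) = -8, so new z* = 1381.5 − 8 = 1373.5.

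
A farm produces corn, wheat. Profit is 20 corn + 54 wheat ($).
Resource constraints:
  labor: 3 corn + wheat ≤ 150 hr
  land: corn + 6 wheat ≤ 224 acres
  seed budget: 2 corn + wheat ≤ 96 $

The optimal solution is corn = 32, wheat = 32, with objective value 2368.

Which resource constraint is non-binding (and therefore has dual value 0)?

labor

labor: 128/150 (slack 22)
land: 224/224 (binding)
seed budget: 96/96 (binding)
By complementary slackness, a constraint with positive slack has shadow price 0 → labor.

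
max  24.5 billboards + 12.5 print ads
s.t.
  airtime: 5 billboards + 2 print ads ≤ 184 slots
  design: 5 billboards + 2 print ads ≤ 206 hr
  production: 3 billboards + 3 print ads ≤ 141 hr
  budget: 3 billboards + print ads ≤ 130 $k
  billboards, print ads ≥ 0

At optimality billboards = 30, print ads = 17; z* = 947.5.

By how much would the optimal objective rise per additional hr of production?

1.5

At the optimum: airtime uses 184 of 184 (binding); design uses 184 of 206 (slack = 22); production uses 141 of 141 (binding); budget uses 107 of 130 (slack = 23).
Slack constraints have shadow price 0 (complementary slackness).
The binding rows give the dual system: 5·y_airtime + 3·y_production = 24.5 and 2·y_airtime + 3·y_production = 12.5.
→ y_airtime = 4 and y_production = 1.5.
Shadow price of production = 1.5.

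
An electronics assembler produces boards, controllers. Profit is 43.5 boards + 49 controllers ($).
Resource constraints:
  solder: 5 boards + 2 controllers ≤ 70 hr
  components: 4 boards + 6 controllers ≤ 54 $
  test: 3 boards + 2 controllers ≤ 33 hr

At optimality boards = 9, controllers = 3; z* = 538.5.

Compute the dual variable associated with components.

6

Binding: components and test. Non-binding: solder (19 unused).
Slack constraints have shadow price 0 (complementary slackness).
The binding rows give the dual system: 4·y_components + 3·y_test = 43.5 and 6·y_components + 2·y_test = 49.
Solving: y_components = 6, y_test = 6.5.
Shadow price of components = 6.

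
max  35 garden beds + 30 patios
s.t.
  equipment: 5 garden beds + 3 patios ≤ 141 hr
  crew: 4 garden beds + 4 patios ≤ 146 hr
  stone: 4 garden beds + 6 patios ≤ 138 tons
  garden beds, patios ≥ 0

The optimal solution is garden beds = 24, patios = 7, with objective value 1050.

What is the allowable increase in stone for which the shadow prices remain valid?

Binding constraints: equipment, stone. The basis is B = [[5,3],[4,6]] with det 18.
Per unit increase in stone, x* moves by d = (-0.1667, 0.2778).
The basis stays optimal until crew becomes binding; allowable increase = 49.5 tons.

49.5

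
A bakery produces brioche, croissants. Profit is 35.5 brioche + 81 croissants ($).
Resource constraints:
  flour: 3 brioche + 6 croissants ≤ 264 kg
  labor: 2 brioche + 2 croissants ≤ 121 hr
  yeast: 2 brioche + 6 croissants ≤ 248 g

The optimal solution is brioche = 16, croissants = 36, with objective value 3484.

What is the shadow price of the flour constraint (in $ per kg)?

At the optimum: flour uses 264 of 264 (binding); labor uses 104 of 121 (slack = 17); yeast uses 248 of 248 (binding).
Since labor is not tight, its dual is 0.
The binding rows give the dual system: 3·y_flour + 2·y_yeast = 35.5 and 6·y_flour + 6·y_yeast = 81.
→ y_flour = 8.5 and y_yeast = 5.
Shadow price of flour = 8.5.

8.5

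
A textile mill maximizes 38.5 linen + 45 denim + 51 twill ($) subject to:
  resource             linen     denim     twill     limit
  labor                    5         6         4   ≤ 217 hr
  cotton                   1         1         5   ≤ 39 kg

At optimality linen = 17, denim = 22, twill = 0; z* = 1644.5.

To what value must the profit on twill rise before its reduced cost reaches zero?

At the optimum: labor uses 217 of 217 (binding); cotton uses 39 of 39 (binding).
The binding rows give the dual system: 5·y_labor + 1·y_cotton = 38.5 and 6·y_labor + 1·y_cotton = 45.
This yields shadow prices y_labor = 6.5, y_cotton = 6.
twill enters the basis when its profit ≥ yᵀa₃ = 6.5·4 + 6·5 = 56.

56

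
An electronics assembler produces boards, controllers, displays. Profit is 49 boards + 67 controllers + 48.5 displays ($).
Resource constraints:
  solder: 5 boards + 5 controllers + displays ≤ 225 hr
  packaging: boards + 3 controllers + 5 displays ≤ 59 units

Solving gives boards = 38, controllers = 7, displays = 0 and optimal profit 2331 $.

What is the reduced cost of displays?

Both solder and packaging are binding at x*.
From A_Bᵀ y = c: 5·y_solder + 1·y_packaging = 49; 5·y_solder + 3·y_packaging = 67.
→ y_solder = 8 and y_packaging = 9.
Reduced cost of displays: c₃ − yᵀa₃ = 48.5 − (8·1 + 9·5) = 48.5 − 53 = -4.5.

-4.5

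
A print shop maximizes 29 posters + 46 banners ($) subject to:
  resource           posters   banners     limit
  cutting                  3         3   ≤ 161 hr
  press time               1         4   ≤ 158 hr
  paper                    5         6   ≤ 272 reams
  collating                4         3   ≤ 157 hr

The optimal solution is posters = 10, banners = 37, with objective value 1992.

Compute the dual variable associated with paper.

5

At the optimum: cutting uses 141 of 161 (slack = 20); press time uses 158 of 158 (binding); paper uses 272 of 272 (binding); collating uses 151 of 157 (slack = 6).
By complementary slackness, y = 0 for the non-binding constraints.
From A_Bᵀ y = c: 1·y_press time + 5·y_paper = 29; 4·y_press time + 6·y_paper = 46.
→ y_press time = 4 and y_paper = 5.
Shadow price of paper = 5.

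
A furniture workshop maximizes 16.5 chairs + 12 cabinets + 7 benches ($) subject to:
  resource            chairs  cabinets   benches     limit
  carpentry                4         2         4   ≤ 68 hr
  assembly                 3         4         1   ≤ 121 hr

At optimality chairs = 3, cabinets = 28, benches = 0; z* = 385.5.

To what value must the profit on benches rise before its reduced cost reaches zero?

13.5

Both carpentry and assembly are binding at x*.
Dual feasibility on the basic columns requires 4·y_carpentry + 3·y_assembly = 16.5, 2·y_carpentry + 4·y_assembly = 12.
→ y_carpentry = 3 and y_assembly = 1.5.
benches enters the basis when its profit ≥ yᵀa₃ = 3·4 + 1.5·1 = 13.5.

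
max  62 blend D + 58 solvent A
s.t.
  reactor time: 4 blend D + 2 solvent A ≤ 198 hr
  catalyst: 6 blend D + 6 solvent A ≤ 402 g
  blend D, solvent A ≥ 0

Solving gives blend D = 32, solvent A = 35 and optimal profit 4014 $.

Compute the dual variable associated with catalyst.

Both reactor time and catalyst are binding at x*.
From A_Bᵀ y = c: 4·y_reactor time + 6·y_catalyst = 62; 2·y_reactor time + 6·y_catalyst = 58.
This yields shadow prices y_reactor time = 2, y_catalyst = 9.
Shadow price of catalyst = 9.

9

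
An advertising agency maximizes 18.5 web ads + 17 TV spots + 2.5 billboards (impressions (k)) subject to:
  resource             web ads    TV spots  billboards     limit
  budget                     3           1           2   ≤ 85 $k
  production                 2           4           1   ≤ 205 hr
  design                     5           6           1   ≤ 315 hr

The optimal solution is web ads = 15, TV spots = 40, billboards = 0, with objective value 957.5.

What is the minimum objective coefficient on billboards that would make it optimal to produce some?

At the optimum: budget uses 85 of 85 (binding); production uses 190 of 205 (slack = 15); design uses 315 of 315 (binding).
Since production is not tight, its dual is 0.
Dual feasibility on the basic columns requires 3·y_budget + 5·y_design = 18.5, 1·y_budget + 6·y_design = 17.
This yields shadow prices y_budget = 2, y_design = 2.5.
billboards enters the basis when its profit ≥ yᵀa₃ = 2·2 + 2.5·1 = 6.5.

6.5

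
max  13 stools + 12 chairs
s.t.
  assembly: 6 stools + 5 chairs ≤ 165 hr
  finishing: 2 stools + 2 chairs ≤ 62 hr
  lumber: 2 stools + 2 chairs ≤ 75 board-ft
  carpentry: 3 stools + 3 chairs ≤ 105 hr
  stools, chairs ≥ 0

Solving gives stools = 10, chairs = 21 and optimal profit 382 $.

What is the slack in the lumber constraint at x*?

13

lumber used = 2·10 + 2·21 = 62; slack = 75 − 62 = 13.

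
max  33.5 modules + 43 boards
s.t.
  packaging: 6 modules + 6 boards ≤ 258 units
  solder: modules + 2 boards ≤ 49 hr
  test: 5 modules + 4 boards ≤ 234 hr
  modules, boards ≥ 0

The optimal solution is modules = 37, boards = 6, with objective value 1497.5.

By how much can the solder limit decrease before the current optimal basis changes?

6

Binding constraints: packaging, solder. The basis is B = [[6,6],[1,2]] with det 6.
Per unit decrease in solder, x* moves by d = (1, -1).
The basis stays optimal until boards reaches 0; allowable decrease = 6 hr.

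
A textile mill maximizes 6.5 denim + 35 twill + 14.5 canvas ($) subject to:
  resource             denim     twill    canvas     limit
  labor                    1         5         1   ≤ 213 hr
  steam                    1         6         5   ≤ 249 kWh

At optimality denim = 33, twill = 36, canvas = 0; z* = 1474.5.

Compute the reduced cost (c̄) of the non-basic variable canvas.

-2

Both labor and steam are binding at x*.
The binding rows give the dual system: 1·y_labor + 1·y_steam = 6.5 and 5·y_labor + 6·y_steam = 35.
This yields shadow prices y_labor = 4, y_steam = 2.5.
Reduced cost of canvas: c₃ − yᵀa₃ = 14.5 − (4·1 + 2.5·5) = 14.5 − 16.5 = -2.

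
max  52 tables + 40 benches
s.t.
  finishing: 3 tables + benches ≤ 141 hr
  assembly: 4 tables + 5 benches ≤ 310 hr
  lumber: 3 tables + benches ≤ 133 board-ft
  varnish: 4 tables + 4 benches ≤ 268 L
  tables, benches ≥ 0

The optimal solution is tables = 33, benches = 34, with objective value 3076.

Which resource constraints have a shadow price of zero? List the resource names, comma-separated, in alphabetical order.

assembly, finishing

finishing: 133/141 (slack 8)
assembly: 302/310 (slack 8)
lumber: 133/133 (binding)
varnish: 268/268 (binding)
By complementary slackness, a constraint with positive slack has shadow price 0 → assembly, finishing.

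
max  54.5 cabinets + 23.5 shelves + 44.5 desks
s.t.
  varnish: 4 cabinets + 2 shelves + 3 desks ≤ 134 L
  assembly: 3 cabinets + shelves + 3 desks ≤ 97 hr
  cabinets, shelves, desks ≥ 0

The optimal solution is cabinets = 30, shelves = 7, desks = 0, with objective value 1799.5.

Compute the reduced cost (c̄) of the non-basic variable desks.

-2

Both varnish and assembly are binding at x*.
From A_Bᵀ y = c: 4·y_varnish + 3·y_assembly = 54.5; 2·y_varnish + 1·y_assembly = 23.5.
→ y_varnish = 8 and y_assembly = 7.5.
Reduced cost of desks: c₃ − yᵀa₃ = 44.5 − (8·3 + 7.5·3) = 44.5 − 46.5 = -2.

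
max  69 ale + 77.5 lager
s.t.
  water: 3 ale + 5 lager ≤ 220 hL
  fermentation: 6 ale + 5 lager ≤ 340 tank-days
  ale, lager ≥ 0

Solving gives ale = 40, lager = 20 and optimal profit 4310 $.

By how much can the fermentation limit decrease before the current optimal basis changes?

Binding constraints: water, fermentation. The basis is B = [[3,5],[6,5]] with det -15.
Per unit decrease in fermentation, x* moves by d = (-0.3333, 0.2).
The basis stays optimal until ale reaches 0; allowable decrease = 120 tank-days.

120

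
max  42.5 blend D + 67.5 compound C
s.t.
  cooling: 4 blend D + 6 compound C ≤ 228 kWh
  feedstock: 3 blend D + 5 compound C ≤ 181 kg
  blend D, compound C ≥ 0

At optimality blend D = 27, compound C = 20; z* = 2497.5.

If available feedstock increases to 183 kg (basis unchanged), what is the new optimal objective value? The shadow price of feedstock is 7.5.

2512.5

Δb = 2, so new z* = 2497.5 + (7.5)·(2) = 2497.5 + 15 = 2512.5.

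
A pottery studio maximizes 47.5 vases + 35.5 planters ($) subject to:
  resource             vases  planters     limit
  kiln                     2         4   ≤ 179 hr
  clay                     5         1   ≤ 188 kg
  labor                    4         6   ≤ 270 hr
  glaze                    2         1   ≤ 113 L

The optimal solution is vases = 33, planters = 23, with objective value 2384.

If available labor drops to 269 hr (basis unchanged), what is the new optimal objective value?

Check each constraint at x*: kiln 158/179 (slack 21); clay 188/188 (tight); labor 270/270 (tight); glaze 89/113 (slack 24).
Slack constraints have shadow price 0 (complementary slackness).
Dual feasibility on the basic columns requires 5·y_clay + 4·y_labor = 47.5, 1·y_clay + 6·y_labor = 35.5.
This yields shadow prices y_clay = 5.5, y_labor = 5.
Δz = y_labor·Δb = 5 × (-1) = -5, so new z* = 2384 − 5 = 2379.

2379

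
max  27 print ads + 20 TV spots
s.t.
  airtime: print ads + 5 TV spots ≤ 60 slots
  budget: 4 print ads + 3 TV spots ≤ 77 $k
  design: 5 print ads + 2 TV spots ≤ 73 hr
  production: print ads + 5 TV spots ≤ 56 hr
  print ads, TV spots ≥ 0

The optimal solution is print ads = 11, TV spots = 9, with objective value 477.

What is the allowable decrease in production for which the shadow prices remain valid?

41.4

Binding constraints: design, production. The basis is B = [[5,2],[1,5]] with det 23.
Per unit decrease in production, x* moves by d = (0.087, -0.2174).
The basis stays optimal until TV spots reaches 0; allowable decrease = 41.4 hr.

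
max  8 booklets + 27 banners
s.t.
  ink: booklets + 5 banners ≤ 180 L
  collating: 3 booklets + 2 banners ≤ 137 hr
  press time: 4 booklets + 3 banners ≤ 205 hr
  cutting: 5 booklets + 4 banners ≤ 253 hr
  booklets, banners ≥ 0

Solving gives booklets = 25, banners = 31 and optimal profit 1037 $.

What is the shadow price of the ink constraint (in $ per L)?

At the optimum: ink uses 180 of 180 (binding); collating uses 137 of 137 (binding); press time uses 193 of 205 (slack = 12); cutting uses 249 of 253 (slack = 4).
By complementary slackness, y = 0 for the non-binding constraints.
Dual feasibility on the basic columns requires 1·y_ink + 3·y_collating = 8, 5·y_ink + 2·y_collating = 27.
This yields shadow prices y_ink = 5, y_collating = 1.
Shadow price of ink = 5.

5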